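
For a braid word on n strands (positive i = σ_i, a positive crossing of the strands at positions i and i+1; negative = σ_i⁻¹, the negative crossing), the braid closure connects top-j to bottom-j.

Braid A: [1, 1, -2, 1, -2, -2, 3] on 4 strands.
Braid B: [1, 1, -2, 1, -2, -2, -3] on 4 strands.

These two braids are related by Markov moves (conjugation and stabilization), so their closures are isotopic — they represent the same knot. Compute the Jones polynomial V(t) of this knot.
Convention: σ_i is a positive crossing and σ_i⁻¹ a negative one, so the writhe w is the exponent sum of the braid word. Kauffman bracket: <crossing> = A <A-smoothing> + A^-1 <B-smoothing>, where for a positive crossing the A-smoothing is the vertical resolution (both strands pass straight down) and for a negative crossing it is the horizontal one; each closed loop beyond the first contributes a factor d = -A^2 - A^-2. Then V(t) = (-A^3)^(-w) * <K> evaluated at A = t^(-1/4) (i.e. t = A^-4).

-t^3 + 2*t^2 - 2*t + 3 - 2*t^-1 + 2*t^-2 - t^-3

Derivation:
Markov-equivalent braids have isotopic closures, hence identical knot invariants. Strip the Markov moves from each word to reach a common short braid β, then compute V(t) once on β.
Braid A: s1 s1 s2^-1 s1 s2^-1 s2^-1 s3 on 4 strands reduces by inverse Markov moves (closure unchanged at each step):
  Destabilize: the word has the form β·s3 where s3 occurs only as the final letter (β ∈ B_3); drop it and the last strand → 3 strands.
Reduced to β = s1 s1 s2^-1 s1 s2^-1 s2^-1 on 3 strands, 6 crossings.
Braid B: s1 s1 s2^-1 s1 s2^-1 s2^-1 s3^-1 on 4 strands reduces by inverse Markov moves (closure unchanged at each step):
  Destabilize: the word has the form β·s3^-1 where s3^-1 occurs only as the final letter (β ∈ B_3); drop it and the last strand → 3 strands.
Reduced to β = s1 s1 s2^-1 s1 s2^-1 s2^-1 on 3 strands, 6 crossings.
Both give the same β = s1 s1 s2^-1 s1 s2^-1 s2^-1 on 3 strands, so one state sum suffices:
Braid: s1 s1 s2^-1 s1 s2^-1 s2^-1 on 3 strands, 6 crossings.
Writhe w = (#positive) - (#negative) = 3 - 3 = 0.
Computing the Kauffman bracket via state sum. There are 2^6 = 64 states.
Smooth each crossing (0=||, 1=⌣⌢); contribution A^(Σ sign_k(1-2s_k)) * d^(L-1).
Tabulate the states by total A-exponent and number of loops L (A-exp: L × count):
  A^6: L=4 ×1
  A^4: L=3 ×6
  A^2: L=2 ×14, L=4 ×1
  A^0: L=1 ×13, L=3 ×7
  A^-2: L=2 ×14, L=4 ×1
  A^-4: L=3 ×6
  A^-6: L=4 ×1
Each group contributes A^e * Σ count * d^(L-1):
Powers of d = -A^2 - A^-2: d^2 = A^4 + 2 + A^-4; d^3 = -A^6 - 3*A^2 - 3*A^-2 - A^-6.
  A^6 * (d^3) = -A^12 - 3*A^8 - 3*A^4 - 1
  A^4 * (6*d^2) = 6*A^8 + 12*A^4 + 6
  A^2 * (14*d + d^3) = -A^8 - 17*A^4 - 17 - A^-4
  A^0 * (13 + 7*d^2) = 7*A^4 + 27 + 7*A^-4
  A^-2 * (14*d + d^3) = -A^4 - 17 - 17*A^-4 - A^-8
  A^-4 * (6*d^2) = 6 + 12*A^-4 + 6*A^-8
  A^-6 * (d^3) = -1 - 3*A^-4 - 3*A^-8 - A^-12
Summing the groups: <K> = -A^12 + 2*A^8 - 2*A^4 + 3 - 2*A^-4 + 2*A^-8 - A^-12
Normalise by the writhe: (-A^3)^(-w) = (-A^3)^(0) = 1, so f(A) = 1 * <K> = -A^12 + 2*A^8 - 2*A^4 + 3 - 2*A^-4 + 2*A^-8 - A^-12.
Substitute A = t^(-1/4), i.e. A^e → t^(-e/4): V(t) = -t^3 + 2*t^2 - 2*t + 3 - 2*t^-1 + 2*t^-2 - t^-3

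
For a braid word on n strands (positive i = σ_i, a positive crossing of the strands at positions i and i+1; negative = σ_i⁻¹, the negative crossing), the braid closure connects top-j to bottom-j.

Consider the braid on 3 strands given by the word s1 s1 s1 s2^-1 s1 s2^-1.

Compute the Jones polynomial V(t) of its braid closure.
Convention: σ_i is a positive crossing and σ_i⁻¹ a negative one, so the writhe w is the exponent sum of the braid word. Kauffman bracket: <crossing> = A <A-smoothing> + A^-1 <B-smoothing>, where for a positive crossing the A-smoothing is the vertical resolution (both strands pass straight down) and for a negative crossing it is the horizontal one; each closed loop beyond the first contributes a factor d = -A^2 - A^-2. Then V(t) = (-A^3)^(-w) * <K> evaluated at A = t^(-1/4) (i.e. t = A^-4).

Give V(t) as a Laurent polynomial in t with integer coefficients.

Braid: s1 s1 s1 s2^-1 s1 s2^-1 on 3 strands, 6 crossings.
Writhe w = (#positive) - (#negative) = 4 - 2 = 2.
Computing the Kauffman bracket via state sum. There are 2^6 = 64 states.
Each crossing splits two ways (0=vertical, 1=horizontal). The state's weight is A^(#A-smoothings - #B-smoothings) * d^(loops - 1).
Tabulate the states by total A-exponent and number of loops L (A-exp: L × count):
  A^6: L=3 ×1
  A^4: L=2 ×6
  A^2: L=1 ×11, L=3 ×4
  A^0: L=2 ×19, L=4 ×1
  A^-2: L=3 ×15
  A^-4: L=4 ×6
  A^-6: L=5 ×1
Each group contributes A^e * Σ count * d^(L-1):
Powers of d = -A^2 - A^-2: d^2 = A^4 + 2 + A^-4; d^3 = -A^6 - 3*A^2 - 3*A^-2 - A^-6; d^4 = A^8 + 4*A^4 + 6 + 4*A^-4 + A^-8.
  A^6 * (d^2) = A^10 + 2*A^6 + A^2
  A^4 * (6*d) = -6*A^6 - 6*A^2
  A^2 * (11 + 4*d^2) = 4*A^6 + 19*A^2 + 4*A^-2
  A^0 * (19*d + d^3) = -A^6 - 22*A^2 - 22*A^-2 - A^-6
  A^-2 * (15*d^2) = 15*A^2 + 30*A^-2 + 15*A^-6
  A^-4 * (6*d^3) = -6*A^2 - 18*A^-2 - 18*A^-6 - 6*A^-10
  A^-6 * (d^4) = A^2 + 4*A^-2 + 6*A^-6 + 4*A^-10 + A^-14
Summing the groups: <K> = A^10 - A^6 + 2*A^2 - 2*A^-2 + 2*A^-6 - 2*A^-10 + A^-14
Normalise by the writhe: (-A^3)^(-w) = (-A^3)^(-2) = A^-6, so f(A) = A^-6 * <K> = A^4 - 1 + 2*A^-4 - 2*A^-8 + 2*A^-12 - 2*A^-16 + A^-20.
Substitute A = t^(-1/4), i.e. A^e → t^(-e/4): V(t) = t^5 - 2*t^4 + 2*t^3 - 2*t^2 + 2*t - 1 + t^-1

Answer: t^5 - 2*t^4 + 2*t^3 - 2*t^2 + 2*t - 1 + t^-1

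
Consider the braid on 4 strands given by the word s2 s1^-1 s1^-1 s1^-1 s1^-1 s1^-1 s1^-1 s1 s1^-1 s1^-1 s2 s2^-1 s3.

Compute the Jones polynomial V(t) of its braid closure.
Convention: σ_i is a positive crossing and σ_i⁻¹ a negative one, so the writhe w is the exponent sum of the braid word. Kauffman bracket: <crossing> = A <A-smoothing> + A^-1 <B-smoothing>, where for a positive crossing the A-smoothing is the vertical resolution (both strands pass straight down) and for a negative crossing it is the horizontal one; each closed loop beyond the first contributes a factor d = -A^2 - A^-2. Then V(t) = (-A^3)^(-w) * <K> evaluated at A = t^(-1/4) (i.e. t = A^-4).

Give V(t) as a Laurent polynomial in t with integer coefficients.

The presented braid s2 s1^-1 s1^-1 s1^-1 s1^-1 s1^-1 s1^-1 s1 s1^-1 s1^-1 s2 s2^-1 s3 on 4 strands reduces by inverse Markov moves (closure unchanged at each step):
  Destabilize: the word has the form β·s3 where s3 occurs only as the final letter (β ∈ B_3); drop it and the last strand → 3 strands.
  Deconjugate: the word is γ·β·γ⁻¹ with γ = s2 (prefix) and γ⁻¹ = s2^-1 (suffix); strip both.
  Destabilize: the word has the form β·s2 where s2 occurs only as the final letter (β ∈ B_2); drop it and the last strand → 2 strands.
Reduced to β = s1^-1 s1^-1 s1^-1 s1^-1 s1^-1 s1^-1 s1 s1^-1 s1^-1 on 2 strands, 9 crossings.
Compute on β:
First cancel adjacent σ_i σ_i⁻¹ pairs (Reidemeister II — same braid, same closure): s1^-1 s1^-1 s1^-1 s1^-1 s1^-1 s1^-1 s1 s1^-1 s1^-1 → s1^-1 s1^-1 s1^-1 s1^-1 s1^-1 s1^-1 s1^-1.
Braid: s1^-1 s1^-1 s1^-1 s1^-1 s1^-1 s1^-1 s1^-1 on 2 strands, 7 crossings.
Writhe w = (#positive) - (#negative) = 0 - 7 = -7.
Enumerate smoothing states for the bracket polynomial. There are 2^7 = 128 states.
Smooth each crossing (0=||, 1=⌣⌢); contribution A^(Σ sign_k(1-2s_k)) * d^(L-1).
Tabulate the states by total A-exponent and number of loops L (A-exp: L × count):
  A^7: L=7 ×1
  A^5: L=6 ×7
  A^3: L=5 ×21
  A^1: L=4 ×35
  A^-1: L=3 ×35
  A^-3: L=2 ×21
  A^-5: L=1 ×7
  A^-7: L=2 ×1
Each group contributes A^e * Σ count * d^(L-1):
Powers of d = -A^2 - A^-2: d^2 = A^4 + 2 + A^-4; d^3 = -A^6 - 3*A^2 - 3*A^-2 - A^-6; d^4 = A^8 + 4*A^4 + 6 + 4*A^-4 + A^-8; d^5 = -A^10 - 5*A^6 - 10*A^2 - 10*A^-2 - 5*A^-6 - A^-10; d^6 = A^12 + 6*A^8 + 15*A^4 + 20 + 15*A^-4 + 6*A^-8 + A^-12.
  A^7 * (d^6) = A^19 + 6*A^15 + 15*A^11 + 20*A^7 + 15*A^3 + 6*A^-1 + A^-5
  A^5 * (7*d^5) = -7*A^15 - 35*A^11 - 70*A^7 - 70*A^3 - 35*A^-1 - 7*A^-5
  A^3 * (21*d^4) = 21*A^11 + 84*A^7 + 126*A^3 + 84*A^-1 + 21*A^-5
  A^1 * (35*d^3) = -35*A^7 - 105*A^3 - 105*A^-1 - 35*A^-5
  A^-1 * (35*d^2) = 35*A^3 + 70*A^-1 + 35*A^-5
  A^-3 * (21*d) = -21*A^-1 - 21*A^-5
  A^-5 * (7) = 7*A^-5
  A^-7 * (d) = -A^-5 - A^-9
Summing the groups: <K> = A^19 - A^15 + A^11 - A^7 + A^3 - A^-1 - A^-9
Normalise by the writhe: (-A^3)^(-w) = (-A^3)^(7) = -A^21, so f(A) = -A^21 * <K> = -A^40 + A^36 - A^32 + A^28 - A^24 + A^20 + A^12.
Substitute A = t^(-1/4), i.e. A^e → t^(-e/4): V(t) = t^-3 + t^-5 - t^-6 + t^-7 - t^-8 + t^-9 - t^-10

Answer: t^-3 + t^-5 - t^-6 + t^-7 - t^-8 + t^-9 - t^-10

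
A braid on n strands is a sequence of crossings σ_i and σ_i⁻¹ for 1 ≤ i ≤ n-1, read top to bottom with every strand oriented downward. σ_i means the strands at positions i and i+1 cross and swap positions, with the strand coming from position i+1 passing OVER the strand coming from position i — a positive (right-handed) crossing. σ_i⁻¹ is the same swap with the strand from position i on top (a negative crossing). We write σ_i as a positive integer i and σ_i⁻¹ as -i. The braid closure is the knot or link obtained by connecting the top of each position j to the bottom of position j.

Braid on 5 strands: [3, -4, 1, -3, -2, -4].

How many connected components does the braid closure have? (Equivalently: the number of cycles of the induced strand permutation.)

1

Derivation:
Track the strand permutation on 5 strands, starting from identity.
  step 1: s3 swaps positions 3,4 -> [1 2 4 3 5]
  step 2: s4^-1 swaps positions 4,5 -> [1 2 4 5 3]
  step 3: s1 swaps positions 1,2 -> [2 1 4 5 3]
  step 4: s3^-1 swaps positions 3,4 -> [2 1 5 4 3]
  step 5: s2^-1 swaps positions 2,3 -> [2 5 1 4 3]
  step 6: s4^-1 swaps positions 4,5 -> [2 5 1 3 4]
Final permutation (position -> original strand): [2 5 1 3 4]
Closure components = cycle count of this permutation = 1.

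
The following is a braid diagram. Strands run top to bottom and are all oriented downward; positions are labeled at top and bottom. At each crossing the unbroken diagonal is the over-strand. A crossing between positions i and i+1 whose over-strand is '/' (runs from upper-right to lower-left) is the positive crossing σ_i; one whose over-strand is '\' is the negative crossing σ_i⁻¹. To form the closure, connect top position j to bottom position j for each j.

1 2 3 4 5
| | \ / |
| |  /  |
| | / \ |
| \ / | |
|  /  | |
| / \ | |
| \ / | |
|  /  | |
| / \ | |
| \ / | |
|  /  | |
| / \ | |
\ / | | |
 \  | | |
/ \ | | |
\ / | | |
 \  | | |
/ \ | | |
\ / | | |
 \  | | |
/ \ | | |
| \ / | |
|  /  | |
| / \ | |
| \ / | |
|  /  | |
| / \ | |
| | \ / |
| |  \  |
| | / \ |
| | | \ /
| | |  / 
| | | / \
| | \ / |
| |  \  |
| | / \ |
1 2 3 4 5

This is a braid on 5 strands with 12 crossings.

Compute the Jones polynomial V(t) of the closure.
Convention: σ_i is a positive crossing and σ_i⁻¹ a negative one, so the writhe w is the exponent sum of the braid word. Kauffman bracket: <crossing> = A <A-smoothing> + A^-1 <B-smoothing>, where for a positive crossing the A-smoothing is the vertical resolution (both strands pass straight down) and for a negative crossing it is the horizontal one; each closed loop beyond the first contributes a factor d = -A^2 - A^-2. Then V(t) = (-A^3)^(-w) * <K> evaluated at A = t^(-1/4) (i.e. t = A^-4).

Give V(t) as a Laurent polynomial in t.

Reading the diagram top to bottom ('/'-over between positions i,i+1 = s_i, '\'-over = s_i^-1): braid word = s3 s2 s2 s2 s1^-1 s1^-1 s1^-1 s2 s2 s3^-1 s4 s3^-1.
The presented braid s3 s2 s2 s2 s1^-1 s1^-1 s1^-1 s2 s2 s3^-1 s4 s3^-1 on 5 strands reduces by inverse Markov moves (closure unchanged at each step):
  Deconjugate: the word is γ·β·γ⁻¹ with γ = s3 (prefix) and γ⁻¹ = s3^-1 (suffix); strip both.
  Destabilize: the word has the form β·s4 where s4 occurs only as the final letter (β ∈ B_4); drop it and the last strand → 4 strands.
  Destabilize: the word has the form β·s3^-1 where s3^-1 occurs only as the final letter (β ∈ B_3); drop it and the last strand → 3 strands.
Reduced to β = s2 s2 s2 s1^-1 s1^-1 s1^-1 s2 s2 on 3 strands, 8 crossings.
Compute on β:
Braid: s2 s2 s2 s1^-1 s1^-1 s1^-1 s2 s2 on 3 strands, 8 crossings.
Writhe w = (#positive) - (#negative) = 5 - 3 = 2.
Enumerate smoothing states for the bracket polynomial. There are 2^8 = 256 states.
Each crossing splits two ways (0=vertical, 1=horizontal). The state's weight is A^(#A-smoothings - #B-smoothings) * d^(loops - 1).
Tabulate the states by total A-exponent and number of loops L (A-exp: L × count):
  A^8: L=4 ×1
  A^6: L=3 ×8
  A^4: L=2 ×18, L=4 ×10
  A^2: L=1 ×15, L=3 ×31, L=5 ×10
  A^0: L=2 ×35, L=4 ×30, L=6 ×5
  A^-2: L=3 ×40, L=5 ×15, L=7 ×1
  A^-4: L=4 ×25, L=6 ×3
  A^-6: L=5 ×8
  A^-8: L=6 ×1
Each group contributes A^e * Σ count * d^(L-1):
Powers of d = -A^2 - A^-2: d^2 = A^4 + 2 + A^-4; d^3 = -A^6 - 3*A^2 - 3*A^-2 - A^-6; d^4 = A^8 + 4*A^4 + 6 + 4*A^-4 + A^-8; d^5 = -A^10 - 5*A^6 - 10*A^2 - 10*A^-2 - 5*A^-6 - A^-10; d^6 = A^12 + 6*A^8 + 15*A^4 + 20 + 15*A^-4 + 6*A^-8 + A^-12.
  A^8 * (d^3) = -A^14 - 3*A^10 - 3*A^6 - A^2
  A^6 * (8*d^2) = 8*A^10 + 16*A^6 + 8*A^2
  A^4 * (18*d + 10*d^3) = -10*A^10 - 48*A^6 - 48*A^2 - 10*A^-2
  A^2 * (15 + 31*d^2 + 10*d^4) = 10*A^10 + 71*A^6 + 137*A^2 + 71*A^-2 + 10*A^-6
  A^0 * (35*d + 30*d^3 + 5*d^5) = -5*A^10 - 55*A^6 - 175*A^2 - 175*A^-2 - 55*A^-6 - 5*A^-10
  A^-2 * (40*d^2 + 15*d^4 + d^6) = A^10 + 21*A^6 + 115*A^2 + 190*A^-2 + 115*A^-6 + 21*A^-10 + A^-14
  A^-4 * (25*d^3 + 3*d^5) = -3*A^6 - 40*A^2 - 105*A^-2 - 105*A^-6 - 40*A^-10 - 3*A^-14
  A^-6 * (8*d^4) = 8*A^2 + 32*A^-2 + 48*A^-6 + 32*A^-10 + 8*A^-14
  A^-8 * (d^5) = -A^2 - 5*A^-2 - 10*A^-6 - 10*A^-10 - 5*A^-14 - A^-18
Summing the groups: <K> = -A^14 + A^10 - A^6 + 3*A^2 - 2*A^-2 + 3*A^-6 - 2*A^-10 + A^-14 - A^-18
Normalise by the writhe: (-A^3)^(-w) = (-A^3)^(-2) = A^-6, so f(A) = A^-6 * <K> = -A^8 + A^4 - 1 + 3*A^-4 - 2*A^-8 + 3*A^-12 - 2*A^-16 + A^-20 - A^-24.
Substitute A = t^(-1/4), i.e. A^e → t^(-e/4): V(t) = -t^6 + t^5 - 2*t^4 + 3*t^3 - 2*t^2 + 3*t - 1 + t^-1 - t^-2

Answer: -t^6 + t^5 - 2*t^4 + 3*t^3 - 2*t^2 + 3*t - 1 + t^-1 - t^-2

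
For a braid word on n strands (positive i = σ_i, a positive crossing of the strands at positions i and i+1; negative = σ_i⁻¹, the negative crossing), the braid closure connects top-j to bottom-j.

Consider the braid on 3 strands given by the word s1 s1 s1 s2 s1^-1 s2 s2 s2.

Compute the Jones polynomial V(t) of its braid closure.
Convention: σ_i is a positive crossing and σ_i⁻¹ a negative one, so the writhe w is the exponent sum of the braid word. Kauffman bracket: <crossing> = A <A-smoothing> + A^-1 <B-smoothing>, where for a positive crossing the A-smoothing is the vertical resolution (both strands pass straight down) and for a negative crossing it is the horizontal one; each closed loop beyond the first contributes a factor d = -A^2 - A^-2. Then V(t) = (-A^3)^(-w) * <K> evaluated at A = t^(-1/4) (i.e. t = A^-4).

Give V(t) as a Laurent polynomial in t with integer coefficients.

Braid: s1 s1 s1 s2 s1^-1 s2 s2 s2 on 3 strands, 8 crossings.
Writhe w = (#positive) - (#negative) = 7 - 1 = 6.
State-sum expansion of <K>. There are 2^8 = 256 states.
Smooth each crossing (0=||, 1=⌣⌢); contribution A^(Σ sign_k(1-2s_k)) * d^(L-1).
Tabulate the states by total A-exponent and number of loops L (A-exp: L × count):
  A^8: L=2 ×1
  A^6: L=1 ×4, L=3 ×4
  A^4: L=2 ×25, L=4 ×3
  A^2: L=1 ×21, L=3 ×34, L=5 ×1
  A^0: L=2 ×48, L=4 ×22
  A^-2: L=3 ×49, L=5 ×7
  A^-4: L=4 ×27, L=6 ×1
  A^-6: L=5 ×8
  A^-8: L=6 ×1
Each group contributes A^e * Σ count * d^(L-1):
Powers of d = -A^2 - A^-2: d^2 = A^4 + 2 + A^-4; d^3 = -A^6 - 3*A^2 - 3*A^-2 - A^-6; d^4 = A^8 + 4*A^4 + 6 + 4*A^-4 + A^-8; d^5 = -A^10 - 5*A^6 - 10*A^2 - 10*A^-2 - 5*A^-6 - A^-10.
  A^8 * (d) = -A^10 - A^6
  A^6 * (4 + 4*d^2) = 4*A^10 + 12*A^6 + 4*A^2
  A^4 * (25*d + 3*d^3) = -3*A^10 - 34*A^6 - 34*A^2 - 3*A^-2
  A^2 * (21 + 34*d^2 + d^4) = A^10 + 38*A^6 + 95*A^2 + 38*A^-2 + A^-6
  A^0 * (48*d + 22*d^3) = -22*A^6 - 114*A^2 - 114*A^-2 - 22*A^-6
  A^-2 * (49*d^2 + 7*d^4) = 7*A^6 + 77*A^2 + 140*A^-2 + 77*A^-6 + 7*A^-10
  A^-4 * (27*d^3 + d^5) = -A^6 - 32*A^2 - 91*A^-2 - 91*A^-6 - 32*A^-10 - A^-14
  A^-6 * (8*d^4) = 8*A^2 + 32*A^-2 + 48*A^-6 + 32*A^-10 + 8*A^-14
  A^-8 * (d^5) = -A^2 - 5*A^-2 - 10*A^-6 - 10*A^-10 - 5*A^-14 - A^-18
Summing the groups: <K> = A^10 - A^6 + 3*A^2 - 3*A^-2 + 3*A^-6 - 3*A^-10 + 2*A^-14 - A^-18
Normalise by the writhe: (-A^3)^(-w) = (-A^3)^(-6) = A^-18, so f(A) = A^-18 * <K> = A^-8 - A^-12 + 3*A^-16 - 3*A^-20 + 3*A^-24 - 3*A^-28 + 2*A^-32 - A^-36.
Substitute A = t^(-1/4), i.e. A^e → t^(-e/4): V(t) = -t^9 + 2*t^8 - 3*t^7 + 3*t^6 - 3*t^5 + 3*t^4 - t^3 + t^2

Answer: -t^9 + 2*t^8 - 3*t^7 + 3*t^6 - 3*t^5 + 3*t^4 - t^3 + t^2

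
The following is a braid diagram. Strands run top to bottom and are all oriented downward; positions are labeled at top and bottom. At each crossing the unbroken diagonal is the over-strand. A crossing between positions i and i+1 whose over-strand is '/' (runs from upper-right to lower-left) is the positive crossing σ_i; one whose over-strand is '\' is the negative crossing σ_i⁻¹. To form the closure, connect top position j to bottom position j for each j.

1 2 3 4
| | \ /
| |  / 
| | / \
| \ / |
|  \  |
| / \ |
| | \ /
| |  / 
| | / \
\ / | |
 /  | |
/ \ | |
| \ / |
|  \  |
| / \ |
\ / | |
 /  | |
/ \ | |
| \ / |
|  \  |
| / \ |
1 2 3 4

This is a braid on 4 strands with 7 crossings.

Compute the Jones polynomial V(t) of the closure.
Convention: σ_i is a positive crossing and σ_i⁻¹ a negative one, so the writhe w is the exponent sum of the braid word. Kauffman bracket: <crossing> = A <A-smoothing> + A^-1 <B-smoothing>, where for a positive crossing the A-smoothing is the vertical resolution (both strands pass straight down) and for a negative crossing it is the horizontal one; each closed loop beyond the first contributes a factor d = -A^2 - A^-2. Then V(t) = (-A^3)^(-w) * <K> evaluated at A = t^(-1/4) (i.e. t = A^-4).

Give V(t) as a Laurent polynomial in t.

t^4 - 2*t^3 + 3*t^2 - 4*t + 4 - 3*t^-1 + 3*t^-2 - t^-3

Derivation:
Reading the diagram top to bottom ('/'-over between positions i,i+1 = s_i, '\'-over = s_i^-1): braid word = s3 s2^-1 s3 s1 s2^-1 s1 s2^-1.
Braid: s3 s2^-1 s3 s1 s2^-1 s1 s2^-1 on 4 strands, 7 crossings.
Writhe w = (#positive) - (#negative) = 4 - 3 = 1.
State-sum expansion of <K>. There are 2^7 = 128 states.
For each crossing: s=0 is the vertical smoothing, s=1 horizontal. Crossing k contributes A^(sign_k * (1 - 2*s_k)); loop factor d = -A^2 - A^-2.
Tabulate the states by total A-exponent and number of loops L (A-exp: L × count):
  A^7: L=5 ×1
  A^5: L=4 ×7
  A^3: L=3 ×21
  A^1: L=2 ×32, L=4 ×3
  A^-1: L=1 ×21, L=3 ×14
  A^-3: L=2 ×19, L=4 ×2
  A^-5: L=3 ×7
  A^-7: L=4 ×1
Each group contributes A^e * Σ count * d^(L-1):
Powers of d = -A^2 - A^-2: d^2 = A^4 + 2 + A^-4; d^3 = -A^6 - 3*A^2 - 3*A^-2 - A^-6; d^4 = A^8 + 4*A^4 + 6 + 4*A^-4 + A^-8.
  A^7 * (d^4) = A^15 + 4*A^11 + 6*A^7 + 4*A^3 + A^-1
  A^5 * (7*d^3) = -7*A^11 - 21*A^7 - 21*A^3 - 7*A^-1
  A^3 * (21*d^2) = 21*A^7 + 42*A^3 + 21*A^-1
  A^1 * (32*d + 3*d^3) = -3*A^7 - 41*A^3 - 41*A^-1 - 3*A^-5
  A^-1 * (21 + 14*d^2) = 14*A^3 + 49*A^-1 + 14*A^-5
  A^-3 * (19*d + 2*d^3) = -2*A^3 - 25*A^-1 - 25*A^-5 - 2*A^-9
  A^-5 * (7*d^2) = 7*A^-1 + 14*A^-5 + 7*A^-9
  A^-7 * (d^3) = -A^-1 - 3*A^-5 - 3*A^-9 - A^-13
Summing the groups: <K> = A^15 - 3*A^11 + 3*A^7 - 4*A^3 + 4*A^-1 - 3*A^-5 + 2*A^-9 - A^-13
Normalise by the writhe: (-A^3)^(-w) = (-A^3)^(-1) = -A^-3, so f(A) = -A^-3 * <K> = -A^12 + 3*A^8 - 3*A^4 + 4 - 4*A^-4 + 3*A^-8 - 2*A^-12 + A^-16.
Substitute A = t^(-1/4), i.e. A^e → t^(-e/4): V(t) = t^4 - 2*t^3 + 3*t^2 - 4*t + 4 - 3*t^-1 + 3*t^-2 - t^-3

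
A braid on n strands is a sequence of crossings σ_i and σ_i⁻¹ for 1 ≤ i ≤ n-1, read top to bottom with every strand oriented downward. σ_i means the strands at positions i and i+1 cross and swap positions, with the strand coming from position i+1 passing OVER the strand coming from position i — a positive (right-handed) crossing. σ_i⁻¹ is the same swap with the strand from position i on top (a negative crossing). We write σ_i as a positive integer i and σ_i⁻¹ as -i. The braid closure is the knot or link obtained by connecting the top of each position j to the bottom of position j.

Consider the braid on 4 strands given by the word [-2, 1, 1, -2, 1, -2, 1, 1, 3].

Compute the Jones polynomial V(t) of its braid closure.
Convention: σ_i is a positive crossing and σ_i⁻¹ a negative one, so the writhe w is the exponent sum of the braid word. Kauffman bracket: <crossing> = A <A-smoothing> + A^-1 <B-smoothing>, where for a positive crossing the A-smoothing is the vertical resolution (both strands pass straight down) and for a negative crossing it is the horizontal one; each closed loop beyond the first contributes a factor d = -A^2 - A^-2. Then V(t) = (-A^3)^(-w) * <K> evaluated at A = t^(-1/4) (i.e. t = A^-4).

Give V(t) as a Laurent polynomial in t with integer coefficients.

The presented braid s2^-1 s1 s1 s2^-1 s1 s2^-1 s1 s1 s3 on 4 strands reduces by inverse Markov moves (closure unchanged at each step):
  Destabilize: the word has the form β·s3 where s3 occurs only as the final letter (β ∈ B_3); drop it and the last strand → 3 strands.
Reduced to β = s2^-1 s1 s1 s2^-1 s1 s2^-1 s1 s1 on 3 strands, 8 crossings.
Compute on β:
Braid: s2^-1 s1 s1 s2^-1 s1 s2^-1 s1 s1 on 3 strands, 8 crossings.
Writhe w = (#positive) - (#negative) = 5 - 3 = 2.
State-sum expansion of <K>. There are 2^8 = 256 states.
Smooth each crossing (0=||, 1=⌣⌢); contribution A^(Σ sign_k(1-2s_k)) * d^(L-1).
Tabulate the states by total A-exponent and number of loops L (A-exp: L × count):
  A^8: L=4 ×1
  A^6: L=3 ×8
  A^4: L=2 ×26, L=4 ×2
  A^2: L=1 ×35, L=3 ×21
  A^0: L=2 ×63, L=4 ×7
  A^-2: L=3 ×55, L=5 ×1
  A^-4: L=4 ×28
  A^-6: L=5 ×8
  A^-8: L=6 ×1
Each group contributes A^e * Σ count * d^(L-1):
Powers of d = -A^2 - A^-2: d^2 = A^4 + 2 + A^-4; d^3 = -A^6 - 3*A^2 - 3*A^-2 - A^-6; d^4 = A^8 + 4*A^4 + 6 + 4*A^-4 + A^-8; d^5 = -A^10 - 5*A^6 - 10*A^2 - 10*A^-2 - 5*A^-6 - A^-10.
  A^8 * (d^3) = -A^14 - 3*A^10 - 3*A^6 - A^2
  A^6 * (8*d^2) = 8*A^10 + 16*A^6 + 8*A^2
  A^4 * (26*d + 2*d^3) = -2*A^10 - 32*A^6 - 32*A^2 - 2*A^-2
  A^2 * (35 + 21*d^2) = 21*A^6 + 77*A^2 + 21*A^-2
  A^0 * (63*d + 7*d^3) = -7*A^6 - 84*A^2 - 84*A^-2 - 7*A^-6
  A^-2 * (55*d^2 + d^4) = A^6 + 59*A^2 + 116*A^-2 + 59*A^-6 + A^-10
  A^-4 * (28*d^3) = -28*A^2 - 84*A^-2 - 84*A^-6 - 28*A^-10
  A^-6 * (8*d^4) = 8*A^2 + 32*A^-2 + 48*A^-6 + 32*A^-10 + 8*A^-14
  A^-8 * (d^5) = -A^2 - 5*A^-2 - 10*A^-6 - 10*A^-10 - 5*A^-14 - A^-18
Summing the groups: <K> = -A^14 + 3*A^10 - 4*A^6 + 6*A^2 - 6*A^-2 + 6*A^-6 - 5*A^-10 + 3*A^-14 - A^-18
Normalise by the writhe: (-A^3)^(-w) = (-A^3)^(-2) = A^-6, so f(A) = A^-6 * <K> = -A^8 + 3*A^4 - 4 + 6*A^-4 - 6*A^-8 + 6*A^-12 - 5*A^-16 + 3*A^-20 - A^-24.
Substitute A = t^(-1/4), i.e. A^e → t^(-e/4): V(t) = -t^6 + 3*t^5 - 5*t^4 + 6*t^3 - 6*t^2 + 6*t - 4 + 3*t^-1 - t^-2

Answer: -t^6 + 3*t^5 - 5*t^4 + 6*t^3 - 6*t^2 + 6*t - 4 + 3*t^-1 - t^-2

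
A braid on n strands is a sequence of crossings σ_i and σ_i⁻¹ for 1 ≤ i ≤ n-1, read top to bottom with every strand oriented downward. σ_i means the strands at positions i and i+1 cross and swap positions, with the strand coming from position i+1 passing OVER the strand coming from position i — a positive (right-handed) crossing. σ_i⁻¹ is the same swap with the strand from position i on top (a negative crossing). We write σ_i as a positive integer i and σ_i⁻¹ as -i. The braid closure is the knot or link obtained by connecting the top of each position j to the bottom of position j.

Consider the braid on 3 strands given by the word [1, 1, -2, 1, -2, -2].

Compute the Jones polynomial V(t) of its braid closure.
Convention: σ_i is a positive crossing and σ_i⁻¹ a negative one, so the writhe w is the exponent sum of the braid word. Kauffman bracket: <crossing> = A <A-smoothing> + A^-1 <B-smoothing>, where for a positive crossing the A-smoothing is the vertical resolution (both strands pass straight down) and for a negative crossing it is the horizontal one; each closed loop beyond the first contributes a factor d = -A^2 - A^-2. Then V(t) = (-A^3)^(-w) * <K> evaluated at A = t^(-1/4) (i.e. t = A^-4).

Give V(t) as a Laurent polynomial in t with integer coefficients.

-t^3 + 2*t^2 - 2*t + 3 - 2*t^-1 + 2*t^-2 - t^-3

Derivation:
Braid: s1 s1 s2^-1 s1 s2^-1 s2^-1 on 3 strands, 6 crossings.
Writhe w = (#positive) - (#negative) = 3 - 3 = 0.
Computing the Kauffman bracket via state sum. There are 2^6 = 64 states.
Smooth each crossing (0=||, 1=⌣⌢); contribution A^(Σ sign_k(1-2s_k)) * d^(L-1).
Tabulate the states by total A-exponent and number of loops L (A-exp: L × count):
  A^6: L=4 ×1
  A^4: L=3 ×6
  A^2: L=2 ×14, L=4 ×1
  A^0: L=1 ×13, L=3 ×7
  A^-2: L=2 ×14, L=4 ×1
  A^-4: L=3 ×6
  A^-6: L=4 ×1
Each group contributes A^e * Σ count * d^(L-1):
Powers of d = -A^2 - A^-2: d^2 = A^4 + 2 + A^-4; d^3 = -A^6 - 3*A^2 - 3*A^-2 - A^-6.
  A^6 * (d^3) = -A^12 - 3*A^8 - 3*A^4 - 1
  A^4 * (6*d^2) = 6*A^8 + 12*A^4 + 6
  A^2 * (14*d + d^3) = -A^8 - 17*A^4 - 17 - A^-4
  A^0 * (13 + 7*d^2) = 7*A^4 + 27 + 7*A^-4
  A^-2 * (14*d + d^3) = -A^4 - 17 - 17*A^-4 - A^-8
  A^-4 * (6*d^2) = 6 + 12*A^-4 + 6*A^-8
  A^-6 * (d^3) = -1 - 3*A^-4 - 3*A^-8 - A^-12
Summing the groups: <K> = -A^12 + 2*A^8 - 2*A^4 + 3 - 2*A^-4 + 2*A^-8 - A^-12
Normalise by the writhe: (-A^3)^(-w) = (-A^3)^(0) = 1, so f(A) = 1 * <K> = -A^12 + 2*A^8 - 2*A^4 + 3 - 2*A^-4 + 2*A^-8 - A^-12.
Substitute A = t^(-1/4), i.e. A^e → t^(-e/4): V(t) = -t^3 + 2*t^2 - 2*t + 3 - 2*t^-1 + 2*t^-2 - t^-3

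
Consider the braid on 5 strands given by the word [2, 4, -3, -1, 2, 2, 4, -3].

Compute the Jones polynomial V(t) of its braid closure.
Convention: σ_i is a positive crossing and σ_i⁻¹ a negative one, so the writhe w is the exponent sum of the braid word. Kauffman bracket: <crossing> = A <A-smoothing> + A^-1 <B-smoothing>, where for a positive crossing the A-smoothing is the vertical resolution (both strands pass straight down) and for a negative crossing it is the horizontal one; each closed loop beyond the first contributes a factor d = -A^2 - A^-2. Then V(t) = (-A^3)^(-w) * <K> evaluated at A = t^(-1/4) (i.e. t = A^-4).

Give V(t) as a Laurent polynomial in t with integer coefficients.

-t^6 + 2*t^5 - 3*t^4 + 4*t^3 - 3*t^2 + 3*t - 2 + t^-1

Derivation:
Braid: s2 s4 s3^-1 s1^-1 s2 s2 s4 s3^-1 on 5 strands, 8 crossings.
Writhe w = (#positive) - (#negative) = 5 - 3 = 2.
Enumerate smoothing states for the bracket polynomial. There are 2^8 = 256 states.
For each crossing: s=0 is the vertical smoothing, s=1 horizontal. Crossing k contributes A^(sign_k * (1 - 2*s_k)); loop factor d = -A^2 - A^-2.
Tabulate the states by total A-exponent and number of loops L (A-exp: L × count):
  A^8: L=4 ×1
  A^6: L=3 ×7, L=5 ×1
  A^4: L=2 ×19, L=4 ×9
  A^2: L=1 ×19, L=3 ×35, L=5 ×2
  A^0: L=2 ×48, L=4 ×22
  A^-2: L=3 ×49, L=5 ×7
  A^-4: L=4 ×27, L=6 ×1
  A^-6: L=5 ×8
  A^-8: L=6 ×1
Each group contributes A^e * Σ count * d^(L-1):
Powers of d = -A^2 - A^-2: d^2 = A^4 + 2 + A^-4; d^3 = -A^6 - 3*A^2 - 3*A^-2 - A^-6; d^4 = A^8 + 4*A^4 + 6 + 4*A^-4 + A^-8; d^5 = -A^10 - 5*A^6 - 10*A^2 - 10*A^-2 - 5*A^-6 - A^-10.
  A^8 * (d^3) = -A^14 - 3*A^10 - 3*A^6 - A^2
  A^6 * (7*d^2 + d^4) = A^14 + 11*A^10 + 20*A^6 + 11*A^2 + A^-2
  A^4 * (19*d + 9*d^3) = -9*A^10 - 46*A^6 - 46*A^2 - 9*A^-2
  A^2 * (19 + 35*d^2 + 2*d^4) = 2*A^10 + 43*A^6 + 101*A^2 + 43*A^-2 + 2*A^-6
  A^0 * (48*d + 22*d^3) = -22*A^6 - 114*A^2 - 114*A^-2 - 22*A^-6
  A^-2 * (49*d^2 + 7*d^4) = 7*A^6 + 77*A^2 + 140*A^-2 + 77*A^-6 + 7*A^-10
  A^-4 * (27*d^3 + d^5) = -A^6 - 32*A^2 - 91*A^-2 - 91*A^-6 - 32*A^-10 - A^-14
  A^-6 * (8*d^4) = 8*A^2 + 32*A^-2 + 48*A^-6 + 32*A^-10 + 8*A^-14
  A^-8 * (d^5) = -A^2 - 5*A^-2 - 10*A^-6 - 10*A^-10 - 5*A^-14 - A^-18
Summing the groups: <K> = A^10 - 2*A^6 + 3*A^2 - 3*A^-2 + 4*A^-6 - 3*A^-10 + 2*A^-14 - A^-18
Normalise by the writhe: (-A^3)^(-w) = (-A^3)^(-2) = A^-6, so f(A) = A^-6 * <K> = A^4 - 2 + 3*A^-4 - 3*A^-8 + 4*A^-12 - 3*A^-16 + 2*A^-20 - A^-24.
Substitute A = t^(-1/4), i.e. A^e → t^(-e/4): V(t) = -t^6 + 2*t^5 - 3*t^4 + 4*t^3 - 3*t^2 + 3*t - 2 + t^-1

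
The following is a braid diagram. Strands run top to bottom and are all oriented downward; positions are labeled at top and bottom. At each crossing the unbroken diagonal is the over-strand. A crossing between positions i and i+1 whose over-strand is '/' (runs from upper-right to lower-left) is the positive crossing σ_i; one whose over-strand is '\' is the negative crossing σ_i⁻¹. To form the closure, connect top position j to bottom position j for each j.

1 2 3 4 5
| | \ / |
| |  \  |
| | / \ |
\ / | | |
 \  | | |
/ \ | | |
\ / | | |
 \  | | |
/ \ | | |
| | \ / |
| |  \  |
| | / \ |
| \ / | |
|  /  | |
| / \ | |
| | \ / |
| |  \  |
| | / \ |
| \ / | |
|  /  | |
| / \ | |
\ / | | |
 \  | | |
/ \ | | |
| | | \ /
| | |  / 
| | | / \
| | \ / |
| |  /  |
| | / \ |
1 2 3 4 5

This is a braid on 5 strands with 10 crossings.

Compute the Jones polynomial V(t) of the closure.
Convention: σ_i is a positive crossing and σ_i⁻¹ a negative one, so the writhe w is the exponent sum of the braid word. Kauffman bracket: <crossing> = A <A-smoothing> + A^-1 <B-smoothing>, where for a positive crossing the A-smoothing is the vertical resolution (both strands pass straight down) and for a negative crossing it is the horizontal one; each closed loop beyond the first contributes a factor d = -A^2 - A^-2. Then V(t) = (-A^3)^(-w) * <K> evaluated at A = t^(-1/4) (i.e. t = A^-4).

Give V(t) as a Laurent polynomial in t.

t - 1 + 2*t^-1 - 3*t^-2 + 3*t^-3 - 2*t^-4 + 2*t^-5 - t^-6

Derivation:
Reading the diagram top to bottom ('/'-over between positions i,i+1 = s_i, '\'-over = s_i^-1): braid word = s3^-1 s1^-1 s1^-1 s3^-1 s2 s3^-1 s2 s1^-1 s4 s3.
The presented braid s3^-1 s1^-1 s1^-1 s3^-1 s2 s3^-1 s2 s1^-1 s4 s3 on 5 strands reduces by inverse Markov moves (closure unchanged at each step):
  Deconjugate: the word is γ·β·γ⁻¹ with γ = s3^-1 (prefix) and γ⁻¹ = s3 (suffix); strip both.
  Destabilize: the word has the form β·s4 where s4 occurs only as the final letter (β ∈ B_4); drop it and the last strand → 4 strands.
Reduced to β = s1^-1 s1^-1 s3^-1 s2 s3^-1 s2 s1^-1 on 4 strands, 7 crossings.
Compute on β:
Braid: s1^-1 s1^-1 s3^-1 s2 s3^-1 s2 s1^-1 on 4 strands, 7 crossings.
Writhe w = (#positive) - (#negative) = 2 - 5 = -3.
Enumerate smoothing states for the bracket polynomial. There are 2^7 = 128 states.
Each crossing splits two ways (0=vertical, 1=horizontal). The state's weight is A^(#A-smoothings - #B-smoothings) * d^(loops - 1).
Tabulate the states by total A-exponent and number of loops L (A-exp: L × count):
  A^7: L=5 ×1
  A^5: L=4 ×7
  A^3: L=3 ×20, L=5 ×1
  A^1: L=2 ×27, L=4 ×8
  A^-1: L=1 ×15, L=3 ×19, L=5 ×1
  A^-3: L=2 ×17, L=4 ×4
  A^-5: L=3 ×7
  A^-7: L=4 ×1
Each group contributes A^e * Σ count * d^(L-1):
Powers of d = -A^2 - A^-2: d^2 = A^4 + 2 + A^-4; d^3 = -A^6 - 3*A^2 - 3*A^-2 - A^-6; d^4 = A^8 + 4*A^4 + 6 + 4*A^-4 + A^-8.
  A^7 * (d^4) = A^15 + 4*A^11 + 6*A^7 + 4*A^3 + A^-1
  A^5 * (7*d^3) = -7*A^11 - 21*A^7 - 21*A^3 - 7*A^-1
  A^3 * (20*d^2 + d^4) = A^11 + 24*A^7 + 46*A^3 + 24*A^-1 + A^-5
  A^1 * (27*d + 8*d^3) = -8*A^7 - 51*A^3 - 51*A^-1 - 8*A^-5
  A^-1 * (15 + 19*d^2 + d^4) = A^7 + 23*A^3 + 59*A^-1 + 23*A^-5 + A^-9
  A^-3 * (17*d + 4*d^3) = -4*A^3 - 29*A^-1 - 29*A^-5 - 4*A^-9
  A^-5 * (7*d^2) = 7*A^-1 + 14*A^-5 + 7*A^-9
  A^-7 * (d^3) = -A^-1 - 3*A^-5 - 3*A^-9 - A^-13
Summing the groups: <K> = A^15 - 2*A^11 + 2*A^7 - 3*A^3 + 3*A^-1 - 2*A^-5 + A^-9 - A^-13
Normalise by the writhe: (-A^3)^(-w) = (-A^3)^(3) = -A^9, so f(A) = -A^9 * <K> = -A^24 + 2*A^20 - 2*A^16 + 3*A^12 - 3*A^8 + 2*A^4 - 1 + A^-4.
Substitute A = t^(-1/4), i.e. A^e → t^(-e/4): V(t) = t - 1 + 2*t^-1 - 3*t^-2 + 3*t^-3 - 2*t^-4 + 2*t^-5 - t^-6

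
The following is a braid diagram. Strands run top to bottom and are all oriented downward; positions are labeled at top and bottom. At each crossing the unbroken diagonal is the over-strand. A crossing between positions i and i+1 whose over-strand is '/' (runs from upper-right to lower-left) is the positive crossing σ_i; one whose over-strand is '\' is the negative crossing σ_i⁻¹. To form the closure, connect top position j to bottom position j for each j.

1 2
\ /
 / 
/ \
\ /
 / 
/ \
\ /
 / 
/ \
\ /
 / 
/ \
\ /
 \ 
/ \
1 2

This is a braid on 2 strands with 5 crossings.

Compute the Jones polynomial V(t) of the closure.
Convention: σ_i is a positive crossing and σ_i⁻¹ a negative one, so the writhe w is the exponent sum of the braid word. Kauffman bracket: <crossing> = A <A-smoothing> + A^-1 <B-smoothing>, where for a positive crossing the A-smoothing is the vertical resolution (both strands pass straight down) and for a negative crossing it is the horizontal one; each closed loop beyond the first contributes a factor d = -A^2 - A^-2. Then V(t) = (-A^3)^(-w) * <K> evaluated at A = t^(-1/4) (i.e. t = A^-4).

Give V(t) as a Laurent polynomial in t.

-t^4 + t^3 + t

Derivation:
Reading the diagram top to bottom ('/'-over between positions i,i+1 = s_i, '\'-over = s_i^-1): braid word = s1 s1 s1 s1 s1^-1.
The presented braid s1 s1 s1 s1 s1^-1 on 2 strands reduces by inverse Markov moves (closure unchanged at each step):
  Deconjugate: the word is γ·β·γ⁻¹ with γ = s1 (prefix) and γ⁻¹ = s1^-1 (suffix); strip both.
Reduced to β = s1 s1 s1 on 2 strands, 3 crossings.
Compute on β:
Braid: s1 s1 s1 on 2 strands, 3 crossings.
Writhe w = (#positive) - (#negative) = 3 - 0 = 3.
Enumerate smoothing states for the bracket polynomial. There are 2^3 = 8 states.
Smooth each crossing (0=||, 1=⌣⌢); contribution A^(Σ sign_k(1-2s_k)) * d^(L-1).
  state 000: A-exp=+3, loops=2, term = A^3 * d^1
  state 001: A-exp=+1, loops=1, term = A^1 * d^0
  state 010: A-exp=+1, loops=1, term = A^1 * d^0
  state 011: A-exp=-1, loops=2, term = A^-1 * d^1
  state 100: A-exp=+1, loops=1, term = A^1 * d^0
  state 101: A-exp=-1, loops=2, term = A^-1 * d^1
  state 110: A-exp=-1, loops=2, term = A^-1 * d^1
  state 111: A-exp=-3, loops=3, term = A^-3 * d^2
Collect the terms by A-exponent (count of states per loop number):
Powers of d = -A^2 - A^-2: d^2 = A^4 + 2 + A^-4.
  A^3 * (d) = -A^5 - A
  A^1 * (3) = 3*A
  A^-1 * (3*d) = -3*A - 3*A^-3
  A^-3 * (d^2) = A + 2*A^-3 + A^-7
Summing the groups: <K> = -A^5 - A^-3 + A^-7
Normalise by the writhe: (-A^3)^(-w) = (-A^3)^(-3) = -A^-9, so f(A) = -A^-9 * <K> = A^-4 + A^-12 - A^-16.
Substitute A = t^(-1/4), i.e. A^e → t^(-e/4): V(t) = -t^4 + t^3 + t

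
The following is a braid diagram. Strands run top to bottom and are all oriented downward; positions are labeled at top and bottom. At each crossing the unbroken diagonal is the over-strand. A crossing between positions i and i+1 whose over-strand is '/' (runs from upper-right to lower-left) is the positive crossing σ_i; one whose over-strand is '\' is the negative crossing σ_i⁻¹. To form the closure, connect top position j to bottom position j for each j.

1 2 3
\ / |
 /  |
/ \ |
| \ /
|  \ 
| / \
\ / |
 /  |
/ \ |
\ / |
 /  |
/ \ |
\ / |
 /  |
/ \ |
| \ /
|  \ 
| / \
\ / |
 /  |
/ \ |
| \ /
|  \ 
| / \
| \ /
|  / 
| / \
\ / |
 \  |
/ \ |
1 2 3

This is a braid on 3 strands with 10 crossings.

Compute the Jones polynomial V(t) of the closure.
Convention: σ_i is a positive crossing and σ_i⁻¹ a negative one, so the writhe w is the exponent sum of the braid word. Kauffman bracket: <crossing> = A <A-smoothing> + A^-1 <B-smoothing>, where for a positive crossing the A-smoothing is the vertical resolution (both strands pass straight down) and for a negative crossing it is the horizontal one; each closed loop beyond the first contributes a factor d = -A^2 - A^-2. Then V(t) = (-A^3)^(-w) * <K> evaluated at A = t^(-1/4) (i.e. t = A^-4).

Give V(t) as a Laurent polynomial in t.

t^5 - 2*t^4 + 2*t^3 - 2*t^2 + 2*t - 1 + t^-1

Derivation:
Reading the diagram top to bottom ('/'-over between positions i,i+1 = s_i, '\'-over = s_i^-1): braid word = s1 s2^-1 s1 s1 s1 s2^-1 s1 s2^-1 s2 s1^-1.
The presented braid s1 s2^-1 s1 s1 s1 s2^-1 s1 s2^-1 s2 s1^-1 on 3 strands reduces by inverse Markov moves (closure unchanged at each step):
  Deconjugate: the word is γ·β·γ⁻¹ with γ = s1 s2^-1 (prefix) and γ⁻¹ = s2 s1^-1 (suffix); strip both.
Reduced to β = s1 s1 s1 s2^-1 s1 s2^-1 on 3 strands, 6 crossings.
Compute on β:
Braid: s1 s1 s1 s2^-1 s1 s2^-1 on 3 strands, 6 crossings.
Writhe w = (#positive) - (#negative) = 4 - 2 = 2.
Enumerate smoothing states for the bracket polynomial. There are 2^6 = 64 states.
For each crossing: s=0 is the vertical smoothing, s=1 horizontal. Crossing k contributes A^(sign_k * (1 - 2*s_k)); loop factor d = -A^2 - A^-2.
Tabulate the states by total A-exponent and number of loops L (A-exp: L × count):
  A^6: L=3 ×1
  A^4: L=2 ×6
  A^2: L=1 ×11, L=3 ×4
  A^0: L=2 ×19, L=4 ×1
  A^-2: L=3 ×15
  A^-4: L=4 ×6
  A^-6: L=5 ×1
Each group contributes A^e * Σ count * d^(L-1):
Powers of d = -A^2 - A^-2: d^2 = A^4 + 2 + A^-4; d^3 = -A^6 - 3*A^2 - 3*A^-2 - A^-6; d^4 = A^8 + 4*A^4 + 6 + 4*A^-4 + A^-8.
  A^6 * (d^2) = A^10 + 2*A^6 + A^2
  A^4 * (6*d) = -6*A^6 - 6*A^2
  A^2 * (11 + 4*d^2) = 4*A^6 + 19*A^2 + 4*A^-2
  A^0 * (19*d + d^3) = -A^6 - 22*A^2 - 22*A^-2 - A^-6
  A^-2 * (15*d^2) = 15*A^2 + 30*A^-2 + 15*A^-6
  A^-4 * (6*d^3) = -6*A^2 - 18*A^-2 - 18*A^-6 - 6*A^-10
  A^-6 * (d^4) = A^2 + 4*A^-2 + 6*A^-6 + 4*A^-10 + A^-14
Summing the groups: <K> = A^10 - A^6 + 2*A^2 - 2*A^-2 + 2*A^-6 - 2*A^-10 + A^-14
Normalise by the writhe: (-A^3)^(-w) = (-A^3)^(-2) = A^-6, so f(A) = A^-6 * <K> = A^4 - 1 + 2*A^-4 - 2*A^-8 + 2*A^-12 - 2*A^-16 + A^-20.
Substitute A = t^(-1/4), i.e. A^e → t^(-e/4): V(t) = t^5 - 2*t^4 + 2*t^3 - 2*t^2 + 2*t - 1 + t^-1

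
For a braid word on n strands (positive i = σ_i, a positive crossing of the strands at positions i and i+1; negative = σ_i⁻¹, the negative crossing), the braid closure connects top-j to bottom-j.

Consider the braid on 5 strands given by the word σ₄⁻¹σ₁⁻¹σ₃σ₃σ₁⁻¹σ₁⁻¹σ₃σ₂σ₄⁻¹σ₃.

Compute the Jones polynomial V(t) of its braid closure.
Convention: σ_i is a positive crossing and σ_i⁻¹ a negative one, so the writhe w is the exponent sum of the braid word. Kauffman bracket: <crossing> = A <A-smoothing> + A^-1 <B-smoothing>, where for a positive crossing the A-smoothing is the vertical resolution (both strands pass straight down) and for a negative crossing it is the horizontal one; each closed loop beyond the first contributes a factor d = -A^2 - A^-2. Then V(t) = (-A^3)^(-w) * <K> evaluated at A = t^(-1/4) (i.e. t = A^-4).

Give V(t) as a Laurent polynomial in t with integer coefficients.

Braid: s4^-1 s1^-1 s3 s3 s1^-1 s1^-1 s3 s2 s4^-1 s3 on 5 strands, 10 crossings.
Writhe w = (#positive) - (#negative) = 5 - 5 = 0.
State-sum expansion of <K>. There are 2^10 = 1024 states.
Smooth each crossing (0=||, 1=⌣⌢); contribution A^(Σ sign_k(1-2s_k)) * d^(L-1).
Tabulate the states by total A-exponent and number of loops L (A-exp: L × count):
  A^10: L=6 ×1
  A^8: L=5 ×10
  A^6: L=4 ×41, L=6 ×4
  A^4: L=3 ×83, L=5 ×36, L=7 ×1
  A^2: L=2 ×84, L=4 ×107, L=6 ×19
  A^0: L=1 ×33, L=3 ×143, L=5 ×70, L=7 ×6
  A^-2: L=2 ×68, L=4 ×116, L=6 ×25, L=8 ×1
  A^-4: L=3 ×64, L=5 ×52, L=7 ×4
  A^-6: L=4 ×33, L=6 ×12
  A^-8: L=5 ×9, L=7 ×1
  A^-10: L=6 ×1
Each group contributes A^e * Σ count * d^(L-1):
Powers of d = -A^2 - A^-2: d^2 = A^4 + 2 + A^-4; d^3 = -A^6 - 3*A^2 - 3*A^-2 - A^-6; d^4 = A^8 + 4*A^4 + 6 + 4*A^-4 + A^-8; d^5 = -A^10 - 5*A^6 - 10*A^2 - 10*A^-2 - 5*A^-6 - A^-10; d^6 = A^12 + 6*A^8 + 15*A^4 + 20 + 15*A^-4 + 6*A^-8 + A^-12; d^7 = -A^14 - 7*A^10 - 21*A^6 - 35*A^2 - 35*A^-2 - 21*A^-6 - 7*A^-10 - A^-14.
  A^10 * (d^5) = -A^20 - 5*A^16 - 10*A^12 - 10*A^8 - 5*A^4 - 1
  A^8 * (10*d^4) = 10*A^16 + 40*A^12 + 60*A^8 + 40*A^4 + 10
  A^6 * (41*d^3 + 4*d^5) = -4*A^16 - 61*A^12 - 163*A^8 - 163*A^4 - 61 - 4*A^-4
  A^4 * (83*d^2 + 36*d^4 + d^6) = A^16 + 42*A^12 + 242*A^8 + 402*A^4 + 242 + 42*A^-4 + A^-8
  A^2 * (84*d + 107*d^3 + 19*d^5) = -19*A^12 - 202*A^8 - 595*A^4 - 595 - 202*A^-4 - 19*A^-8
  A^0 * (33 + 143*d^2 + 70*d^4 + 6*d^6) = 6*A^12 + 106*A^8 + 513*A^4 + 859 + 513*A^-4 + 106*A^-8 + 6*A^-12
  A^-2 * (68*d + 116*d^3 + 25*d^5 + d^7) = -A^12 - 32*A^8 - 262*A^4 - 701 - 701*A^-4 - 262*A^-8 - 32*A^-12 - A^-16
  A^-4 * (64*d^2 + 52*d^4 + 4*d^6) = 4*A^8 + 76*A^4 + 332 + 520*A^-4 + 332*A^-8 + 76*A^-12 + 4*A^-16
  A^-6 * (33*d^3 + 12*d^5) = -12*A^4 - 93 - 219*A^-4 - 219*A^-8 - 93*A^-12 - 12*A^-16
  A^-8 * (9*d^4 + d^6) = A^4 + 15 + 51*A^-4 + 74*A^-8 + 51*A^-12 + 15*A^-16 + A^-20
  A^-10 * (d^5) = -1 - 5*A^-4 - 10*A^-8 - 10*A^-12 - 5*A^-16 - A^-20
Summing the groups: <K> = -A^20 + 2*A^16 - 3*A^12 + 5*A^8 - 5*A^4 + 6 - 5*A^-4 + 3*A^-8 - 2*A^-12 + A^-16
Normalise by the writhe: (-A^3)^(-w) = (-A^3)^(0) = 1, so f(A) = 1 * <K> = -A^20 + 2*A^16 - 3*A^12 + 5*A^8 - 5*A^4 + 6 - 5*A^-4 + 3*A^-8 - 2*A^-12 + A^-16.
Substitute A = t^(-1/4), i.e. A^e → t^(-e/4): V(t) = t^4 - 2*t^3 + 3*t^2 - 5*t + 6 - 5*t^-1 + 5*t^-2 - 3*t^-3 + 2*t^-4 - t^-5

Answer: t^4 - 2*t^3 + 3*t^2 - 5*t + 6 - 5*t^-1 + 5*t^-2 - 3*t^-3 + 2*t^-4 - t^-5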